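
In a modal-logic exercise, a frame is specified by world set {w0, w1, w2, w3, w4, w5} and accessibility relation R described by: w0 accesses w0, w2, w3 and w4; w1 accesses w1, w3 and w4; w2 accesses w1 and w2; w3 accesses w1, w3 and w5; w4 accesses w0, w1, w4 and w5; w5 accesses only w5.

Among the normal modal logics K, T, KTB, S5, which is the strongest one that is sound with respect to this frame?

T

Reflexive (axiom T): yes — every world is R-related to itself.
Symmetric (axiom B): no — w0 R w2 but not w2 R w0.
Euclidean (axiom 5): no — w0 R w2 and w0 R w3, but not w2 R w3.
So F validates K, T; KTB would additionally require R to be symmetric. The strongest is T.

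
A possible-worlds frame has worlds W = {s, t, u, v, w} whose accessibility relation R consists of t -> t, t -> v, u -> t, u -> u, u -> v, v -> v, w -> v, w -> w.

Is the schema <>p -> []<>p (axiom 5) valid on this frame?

The schema 5 characterises exactly the Euclidean frames.
Euclidean: no — u R v and u R t, but not v R t.

No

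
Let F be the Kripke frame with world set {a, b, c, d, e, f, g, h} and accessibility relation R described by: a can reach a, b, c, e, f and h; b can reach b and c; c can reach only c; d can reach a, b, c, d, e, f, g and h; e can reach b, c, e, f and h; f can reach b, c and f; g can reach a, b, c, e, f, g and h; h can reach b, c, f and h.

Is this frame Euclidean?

No

Euclidean: no — a R b and a R e, but not b R e.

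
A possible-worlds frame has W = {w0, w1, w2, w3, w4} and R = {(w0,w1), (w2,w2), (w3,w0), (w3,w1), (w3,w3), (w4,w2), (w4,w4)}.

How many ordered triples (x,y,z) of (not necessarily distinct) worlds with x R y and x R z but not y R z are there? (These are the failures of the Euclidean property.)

Enumerating: (w0,w1,w1), (w3,w0,w0), (w3,w0,w3), (w3,w1,w0), (w3,w1,w1), (w3,w1,w3), (w4,w2,w4).

7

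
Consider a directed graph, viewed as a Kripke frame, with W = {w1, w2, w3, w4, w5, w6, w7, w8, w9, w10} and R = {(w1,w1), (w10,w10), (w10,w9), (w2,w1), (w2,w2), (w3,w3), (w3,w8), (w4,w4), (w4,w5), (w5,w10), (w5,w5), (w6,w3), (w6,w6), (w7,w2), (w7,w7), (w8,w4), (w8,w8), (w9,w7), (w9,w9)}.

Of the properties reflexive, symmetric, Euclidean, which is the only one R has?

Reflexive: yes — every world is R-related to itself.
Symmetric: no — w10 R w9 but not w9 R w10.
Euclidean: no — w10 R w9 and w10 R w10, but not w9 R w10.
Only reflexive holds.

reflexive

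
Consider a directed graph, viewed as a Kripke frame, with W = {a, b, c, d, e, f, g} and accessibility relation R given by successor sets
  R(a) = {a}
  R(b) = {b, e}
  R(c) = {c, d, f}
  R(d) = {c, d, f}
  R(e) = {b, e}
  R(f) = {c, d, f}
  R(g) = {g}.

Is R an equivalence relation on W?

Yes

Reflexive: yes — every world is R-related to itself.
Symmetric: yes — every pair in R has its reverse in R.
Transitive: yes — every two-step R-path is closed by a direct edge.
So R is an equivalence relation.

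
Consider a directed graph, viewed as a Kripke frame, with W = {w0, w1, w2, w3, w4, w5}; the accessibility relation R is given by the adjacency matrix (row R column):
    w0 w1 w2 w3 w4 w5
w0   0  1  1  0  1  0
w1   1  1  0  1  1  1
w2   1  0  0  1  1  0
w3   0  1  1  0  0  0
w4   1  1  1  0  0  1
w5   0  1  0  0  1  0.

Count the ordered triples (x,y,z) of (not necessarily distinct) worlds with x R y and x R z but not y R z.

Enumerating: (w0,w1,w2), (w0,w2,w1), (w0,w2,w2), (w0,w4,w4), (w1,w0,w0), (w1,w0,w3), (w1,w0,w5), (w1,w3,w0), (w1,w3,w3), (w1,w3,w4), (w1,w3,w5), (w1,w4,w3), … and 24 more.
Total: 36.

36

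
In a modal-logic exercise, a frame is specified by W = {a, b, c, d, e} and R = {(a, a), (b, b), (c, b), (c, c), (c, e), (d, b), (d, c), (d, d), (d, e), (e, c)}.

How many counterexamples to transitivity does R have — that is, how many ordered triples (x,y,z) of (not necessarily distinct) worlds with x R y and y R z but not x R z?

2

Enumerating: (e,c,b), (e,c,e).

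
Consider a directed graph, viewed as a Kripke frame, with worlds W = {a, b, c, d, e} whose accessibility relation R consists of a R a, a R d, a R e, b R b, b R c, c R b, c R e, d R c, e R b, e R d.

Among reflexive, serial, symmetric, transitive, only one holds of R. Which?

Reflexive: no — c is not related to itself.
Serial: yes — every world has a successor (e.g. a R a).
Symmetric: no — a R d but not d R a.
Transitive: no — a R d and d R c, but not a R c.
Only serial holds.

serial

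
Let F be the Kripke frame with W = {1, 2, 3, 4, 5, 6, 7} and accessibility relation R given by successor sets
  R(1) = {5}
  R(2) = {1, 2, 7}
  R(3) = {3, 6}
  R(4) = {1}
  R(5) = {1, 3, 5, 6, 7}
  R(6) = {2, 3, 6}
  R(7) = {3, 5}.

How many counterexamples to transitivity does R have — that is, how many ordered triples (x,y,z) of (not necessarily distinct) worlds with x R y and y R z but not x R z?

Enumerating: (1,5,1), (1,5,3), (1,5,6), (1,5,7), (2,1,5), (2,7,3), (2,7,5), (3,6,2), (4,1,5), (5,6,2), (6,2,1), (6,2,7), (7,3,6), (7,5,1), (7,5,6), (7,5,7).

16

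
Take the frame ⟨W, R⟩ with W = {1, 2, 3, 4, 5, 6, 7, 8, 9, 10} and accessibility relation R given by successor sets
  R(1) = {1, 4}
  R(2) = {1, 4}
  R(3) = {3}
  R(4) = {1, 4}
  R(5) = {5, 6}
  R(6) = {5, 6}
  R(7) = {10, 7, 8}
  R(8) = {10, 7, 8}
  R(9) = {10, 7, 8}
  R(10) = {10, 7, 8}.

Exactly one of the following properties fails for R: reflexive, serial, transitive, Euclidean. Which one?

reflexive

Reflexive: no — 2 is not related to itself.
Serial: yes — every world has a successor (e.g. 1 R 1).
Transitive: yes — every two-step R-path is closed by a direct edge.
Euclidean: yes — any two successors of a common world are R-related.
Only reflexive fails.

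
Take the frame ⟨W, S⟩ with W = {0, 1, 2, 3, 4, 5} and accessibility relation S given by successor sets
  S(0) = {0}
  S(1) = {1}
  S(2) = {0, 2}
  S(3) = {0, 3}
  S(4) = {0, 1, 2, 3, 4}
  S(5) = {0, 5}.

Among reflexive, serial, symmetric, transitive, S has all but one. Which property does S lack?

symmetric

Reflexive: yes — every world is S-related to itself.
Serial: yes — every world has a successor (e.g. 0 S 0).
Symmetric: no — 2 S 0 but not 0 S 2.
Transitive: yes — every two-step S-path is closed by a direct edge.
Only symmetric fails.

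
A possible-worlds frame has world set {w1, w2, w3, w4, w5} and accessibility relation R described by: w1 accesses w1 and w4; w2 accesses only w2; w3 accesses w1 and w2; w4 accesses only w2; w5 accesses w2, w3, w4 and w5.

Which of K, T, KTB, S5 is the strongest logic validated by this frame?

K

Reflexive (axiom T): no — w3 is not related to itself.
Symmetric (axiom B): no — w1 R w4 but not w4 R w1.
Euclidean (axiom 5): no — w3 R w1 and w3 R w2, but not w1 R w2.
So F validates K; T would additionally require R to be reflexive. The strongest is K.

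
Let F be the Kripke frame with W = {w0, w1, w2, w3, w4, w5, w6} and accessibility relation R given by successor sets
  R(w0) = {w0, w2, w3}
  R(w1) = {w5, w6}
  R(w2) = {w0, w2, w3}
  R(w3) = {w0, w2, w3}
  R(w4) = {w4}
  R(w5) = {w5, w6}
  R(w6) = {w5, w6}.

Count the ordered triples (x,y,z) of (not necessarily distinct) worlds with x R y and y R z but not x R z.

R is transitive; there are no such tuples.

0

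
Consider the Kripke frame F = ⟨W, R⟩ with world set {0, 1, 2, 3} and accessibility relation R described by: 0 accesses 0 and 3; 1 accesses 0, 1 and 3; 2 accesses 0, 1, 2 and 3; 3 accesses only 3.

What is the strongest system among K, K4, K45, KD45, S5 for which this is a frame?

K4

Transitive (axiom 4): yes — every two-step R-path is closed by a direct edge.
Euclidean (axiom 5): no — 1 R 3 and 1 R 0, but not 3 R 0.
Serial (axiom D): yes — every world has a successor (e.g. 0 R 0).
Reflexive (axiom T): yes — every world is R-related to itself.
So F validates K, K4; K45 would additionally require R to be Euclidean. The strongest is K4.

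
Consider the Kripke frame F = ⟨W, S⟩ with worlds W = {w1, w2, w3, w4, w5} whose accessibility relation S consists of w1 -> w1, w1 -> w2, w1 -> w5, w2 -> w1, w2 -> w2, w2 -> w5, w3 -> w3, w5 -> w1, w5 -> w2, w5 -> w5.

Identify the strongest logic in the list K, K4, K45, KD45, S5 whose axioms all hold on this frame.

K45

Transitive (axiom 4): yes — every two-step S-path is closed by a direct edge.
Euclidean (axiom 5): yes — any two successors of a common world are S-related.
Serial (axiom D): no — w4 has no S-successor.
Reflexive (axiom T): no — w4 is not related to itself.
So F validates K, K4, K45; KD45 would additionally require S to be serial. The strongest is K45.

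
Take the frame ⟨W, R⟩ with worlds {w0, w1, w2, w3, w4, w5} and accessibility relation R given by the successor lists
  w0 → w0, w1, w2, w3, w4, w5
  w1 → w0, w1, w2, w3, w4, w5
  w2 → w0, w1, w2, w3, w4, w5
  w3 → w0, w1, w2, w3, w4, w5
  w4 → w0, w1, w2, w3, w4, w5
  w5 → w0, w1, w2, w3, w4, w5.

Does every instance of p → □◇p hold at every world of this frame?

Yes

The schema B characterises exactly the symmetric frames.
Symmetric: yes — every pair in R has its reverse in R.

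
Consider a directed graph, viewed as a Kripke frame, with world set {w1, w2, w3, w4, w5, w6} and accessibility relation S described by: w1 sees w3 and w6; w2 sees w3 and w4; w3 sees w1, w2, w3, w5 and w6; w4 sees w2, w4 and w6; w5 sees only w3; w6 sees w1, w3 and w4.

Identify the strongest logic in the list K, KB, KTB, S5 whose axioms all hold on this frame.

Symmetric (axiom B): yes — every pair in S has its reverse in S.
Reflexive (axiom T): no — w1 is not related to itself.
Euclidean (axiom 5): no — w2 S w3 and w2 S w4, but not w3 S w4.
So F validates K, KB; KTB would additionally require S to be reflexive. The strongest is KB.

KB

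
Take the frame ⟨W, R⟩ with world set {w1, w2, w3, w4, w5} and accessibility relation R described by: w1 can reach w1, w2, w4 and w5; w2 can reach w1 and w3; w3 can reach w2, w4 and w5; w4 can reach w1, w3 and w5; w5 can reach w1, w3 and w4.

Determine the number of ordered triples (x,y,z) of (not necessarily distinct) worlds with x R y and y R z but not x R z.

25

Enumerating: (w1,w2,w3), (w1,w4,w3), (w1,w5,w3), (w2,w1,w2), (w2,w1,w4), (w2,w1,w5), (w2,w3,w2), (w2,w3,w4), (w2,w3,w5), (w3,w2,w1), (w3,w2,w3), (w3,w4,w1), … and 13 more.
Total: 25.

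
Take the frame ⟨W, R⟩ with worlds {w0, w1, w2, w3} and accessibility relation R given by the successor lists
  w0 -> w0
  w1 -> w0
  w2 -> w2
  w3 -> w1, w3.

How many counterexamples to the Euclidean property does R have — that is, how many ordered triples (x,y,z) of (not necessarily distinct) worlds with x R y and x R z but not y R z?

Enumerating: (w3,w1,w1), (w3,w1,w3).

2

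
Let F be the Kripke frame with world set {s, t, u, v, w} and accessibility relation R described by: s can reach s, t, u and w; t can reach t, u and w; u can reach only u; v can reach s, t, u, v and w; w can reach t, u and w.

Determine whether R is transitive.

Transitive: yes — every two-step R-path is closed by a direct edge.

Yes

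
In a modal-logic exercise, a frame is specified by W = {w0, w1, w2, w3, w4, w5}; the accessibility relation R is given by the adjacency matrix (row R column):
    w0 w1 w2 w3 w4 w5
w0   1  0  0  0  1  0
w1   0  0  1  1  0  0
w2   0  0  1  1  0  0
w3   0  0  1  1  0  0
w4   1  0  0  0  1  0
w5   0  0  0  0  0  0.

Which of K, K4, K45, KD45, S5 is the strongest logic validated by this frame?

K45

Transitive (axiom 4): yes — every two-step R-path is closed by a direct edge.
Euclidean (axiom 5): yes — any two successors of a common world are R-related.
Serial (axiom D): no — w5 has no R-successor.
Reflexive (axiom T): no — w1 is not related to itself.
So F validates K, K4, K45; KD45 would additionally require R to be serial. The strongest is K45.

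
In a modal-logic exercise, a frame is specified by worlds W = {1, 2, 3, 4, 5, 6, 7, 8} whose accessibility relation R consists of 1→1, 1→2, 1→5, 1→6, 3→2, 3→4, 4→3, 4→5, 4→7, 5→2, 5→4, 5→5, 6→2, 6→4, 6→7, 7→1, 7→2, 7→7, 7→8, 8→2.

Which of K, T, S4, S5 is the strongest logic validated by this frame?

K

Reflexive (axiom T): no — 2 is not related to itself.
Transitive (axiom 4): no — 1 R 5 and 5 R 4, but not 1 R 4.
Euclidean (axiom 5): no — 1 R 2 and 1 R 5, but not 2 R 5.
So F validates K; T would additionally require R to be reflexive. The strongest is K.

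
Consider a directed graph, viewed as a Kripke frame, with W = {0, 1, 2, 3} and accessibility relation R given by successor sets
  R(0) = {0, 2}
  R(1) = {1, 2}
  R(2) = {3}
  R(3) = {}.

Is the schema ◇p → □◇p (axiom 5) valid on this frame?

By correspondence theory, 5 is valid on a frame iff R is Euclidean.
Euclidean: no — 0 R 2 and 0 R 0, but not 2 R 0.

No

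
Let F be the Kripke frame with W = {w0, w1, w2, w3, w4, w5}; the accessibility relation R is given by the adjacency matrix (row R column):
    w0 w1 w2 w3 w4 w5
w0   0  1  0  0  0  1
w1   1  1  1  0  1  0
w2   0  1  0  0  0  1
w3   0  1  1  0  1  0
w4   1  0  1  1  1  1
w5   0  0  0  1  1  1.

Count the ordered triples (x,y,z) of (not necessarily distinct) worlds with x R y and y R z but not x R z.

26

Enumerating: (w0,w1,w0), (w0,w1,w2), (w0,w1,w4), (w0,w5,w3), (w0,w5,w4), (w1,w0,w5), (w1,w2,w5), (w1,w4,w3), (w1,w4,w5), (w2,w1,w0), (w2,w1,w2), (w2,w1,w4), … and 14 more.
Total: 26.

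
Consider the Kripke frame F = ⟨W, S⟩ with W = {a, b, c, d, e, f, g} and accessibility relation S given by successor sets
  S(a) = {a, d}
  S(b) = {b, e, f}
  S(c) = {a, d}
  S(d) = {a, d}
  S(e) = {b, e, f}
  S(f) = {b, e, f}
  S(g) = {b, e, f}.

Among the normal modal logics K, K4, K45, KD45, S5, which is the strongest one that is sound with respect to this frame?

KD45

Transitive (axiom 4): yes — every two-step S-path is closed by a direct edge.
Euclidean (axiom 5): yes — any two successors of a common world are S-related.
Serial (axiom D): yes — every world has a successor (e.g. a S a).
Reflexive (axiom T): no — c is not related to itself.
So F validates K, K4, K45, KD45; S5 would additionally require S to be reflexive. The strongest is KD45.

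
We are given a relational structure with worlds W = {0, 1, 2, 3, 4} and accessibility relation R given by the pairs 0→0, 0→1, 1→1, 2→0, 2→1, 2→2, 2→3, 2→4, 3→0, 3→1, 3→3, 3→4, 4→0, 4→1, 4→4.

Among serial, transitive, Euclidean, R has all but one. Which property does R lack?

Serial: yes — every world has a successor (e.g. 0 R 0).
Transitive: yes — every two-step R-path is closed by a direct edge.
Euclidean: no — 2 R 0 and 2 R 3, but not 0 R 3.
Only Euclidean fails.

Euclidean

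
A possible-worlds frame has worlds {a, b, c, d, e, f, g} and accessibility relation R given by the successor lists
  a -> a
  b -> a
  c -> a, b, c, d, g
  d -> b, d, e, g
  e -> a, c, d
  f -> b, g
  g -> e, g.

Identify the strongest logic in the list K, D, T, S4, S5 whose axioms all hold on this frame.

D

Serial (axiom D): yes — every world has a successor (e.g. a R a).
Reflexive (axiom T): no — b is not related to itself.
Transitive (axiom 4): no — c R d and d R e, but not c R e.
Euclidean (axiom 5): no — c R a and c R b, but not a R b.
So F validates K, D; T would additionally require R to be reflexive. The strongest is D.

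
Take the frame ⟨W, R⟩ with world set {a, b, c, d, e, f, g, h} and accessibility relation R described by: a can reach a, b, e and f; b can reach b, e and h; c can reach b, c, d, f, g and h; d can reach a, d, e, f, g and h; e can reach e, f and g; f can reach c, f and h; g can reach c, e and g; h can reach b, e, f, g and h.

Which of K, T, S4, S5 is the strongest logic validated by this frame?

Reflexive (axiom T): yes — every world is R-related to itself.
Transitive (axiom 4): no — a R b and b R h, but not a R h.
Euclidean (axiom 5): no — a R b and a R f, but not b R f.
So F validates K, T; S4 would additionally require R to be transitive. The strongest is T.

T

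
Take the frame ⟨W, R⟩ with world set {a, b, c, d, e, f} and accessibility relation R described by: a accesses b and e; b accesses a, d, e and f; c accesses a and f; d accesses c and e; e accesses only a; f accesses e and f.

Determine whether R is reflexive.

Reflexive: no — a is not related to itself.

No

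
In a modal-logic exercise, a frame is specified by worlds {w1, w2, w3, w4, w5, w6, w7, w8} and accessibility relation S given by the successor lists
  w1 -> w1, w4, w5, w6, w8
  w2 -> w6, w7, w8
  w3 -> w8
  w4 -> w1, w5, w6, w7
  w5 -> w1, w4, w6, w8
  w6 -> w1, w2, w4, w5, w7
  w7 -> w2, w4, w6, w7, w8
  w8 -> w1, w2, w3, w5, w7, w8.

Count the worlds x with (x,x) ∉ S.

Enumerating: w2, w3, w4, w5, w6.

5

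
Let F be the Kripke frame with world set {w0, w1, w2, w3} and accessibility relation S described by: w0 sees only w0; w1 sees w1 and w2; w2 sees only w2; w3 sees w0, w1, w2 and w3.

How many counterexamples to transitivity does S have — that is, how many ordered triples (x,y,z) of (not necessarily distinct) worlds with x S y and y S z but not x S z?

S is transitive; there are no such tuples.

0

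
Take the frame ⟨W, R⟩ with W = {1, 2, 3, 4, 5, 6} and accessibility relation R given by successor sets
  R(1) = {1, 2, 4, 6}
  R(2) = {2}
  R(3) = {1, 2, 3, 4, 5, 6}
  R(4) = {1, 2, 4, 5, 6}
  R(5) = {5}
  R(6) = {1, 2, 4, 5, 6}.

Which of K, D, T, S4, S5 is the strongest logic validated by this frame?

T

Serial (axiom D): yes — every world has a successor (e.g. 1 R 1).
Reflexive (axiom T): yes — every world is R-related to itself.
Transitive (axiom 4): no — 1 R 4 and 4 R 5, but not 1 R 5.
Euclidean (axiom 5): no — 1 R 2 and 1 R 4, but not 2 R 4.
So F validates K, D, T; S4 would additionally require R to be transitive. The strongest is T.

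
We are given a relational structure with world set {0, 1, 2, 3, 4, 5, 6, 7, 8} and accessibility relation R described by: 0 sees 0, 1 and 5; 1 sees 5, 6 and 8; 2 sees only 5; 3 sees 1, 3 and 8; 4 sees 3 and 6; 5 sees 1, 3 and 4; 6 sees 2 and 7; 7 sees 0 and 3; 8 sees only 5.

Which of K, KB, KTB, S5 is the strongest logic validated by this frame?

K

Symmetric (axiom B): no — 0 R 1 but not 1 R 0.
Reflexive (axiom T): no — 1 is not related to itself.
Euclidean (axiom 5): no — 1 R 5 and 1 R 6, but not 5 R 6.
So F validates K; KB would additionally require R to be symmetric. The strongest is K.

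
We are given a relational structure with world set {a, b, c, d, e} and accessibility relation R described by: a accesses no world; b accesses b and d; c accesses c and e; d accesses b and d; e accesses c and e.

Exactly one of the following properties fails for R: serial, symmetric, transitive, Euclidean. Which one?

Serial: no — a has no R-successor.
Symmetric: yes — every pair in R has its reverse in R.
Transitive: yes — every two-step R-path is closed by a direct edge.
Euclidean: yes — any two successors of a common world are R-related.
Only serial fails.

serial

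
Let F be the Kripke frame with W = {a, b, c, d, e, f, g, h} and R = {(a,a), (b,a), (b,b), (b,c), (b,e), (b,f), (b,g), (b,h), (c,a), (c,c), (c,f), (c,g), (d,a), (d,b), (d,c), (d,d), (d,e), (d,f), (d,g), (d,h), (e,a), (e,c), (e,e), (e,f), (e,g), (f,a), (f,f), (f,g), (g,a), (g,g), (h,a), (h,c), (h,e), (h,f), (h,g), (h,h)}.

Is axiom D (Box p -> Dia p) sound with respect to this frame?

Yes

By correspondence theory, D is valid on a frame iff R is serial.
Serial: yes — every world has a successor (e.g. a R a).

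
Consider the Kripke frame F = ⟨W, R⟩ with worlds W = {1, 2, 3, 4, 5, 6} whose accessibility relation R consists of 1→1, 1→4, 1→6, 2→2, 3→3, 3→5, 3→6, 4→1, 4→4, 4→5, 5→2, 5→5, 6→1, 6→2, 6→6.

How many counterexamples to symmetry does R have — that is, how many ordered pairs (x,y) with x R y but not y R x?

Enumerating: (3,5), (3,6), (4,5), (5,2), (6,2).

5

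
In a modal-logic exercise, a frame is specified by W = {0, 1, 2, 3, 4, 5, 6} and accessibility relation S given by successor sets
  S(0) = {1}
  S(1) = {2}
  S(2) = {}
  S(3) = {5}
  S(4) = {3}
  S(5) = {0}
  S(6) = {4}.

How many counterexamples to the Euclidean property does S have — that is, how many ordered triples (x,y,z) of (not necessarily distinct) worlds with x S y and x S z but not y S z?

Enumerating: (0,1,1), (1,2,2), (3,5,5), (4,3,3), (5,0,0), (6,4,4).

6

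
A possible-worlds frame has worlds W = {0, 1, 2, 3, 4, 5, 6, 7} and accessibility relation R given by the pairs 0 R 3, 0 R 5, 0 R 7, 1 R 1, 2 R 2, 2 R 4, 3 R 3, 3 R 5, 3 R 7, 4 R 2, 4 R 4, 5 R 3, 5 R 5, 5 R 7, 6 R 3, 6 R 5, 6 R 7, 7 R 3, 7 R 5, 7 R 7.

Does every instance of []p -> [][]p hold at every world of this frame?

By correspondence theory, 4 is valid on a frame iff R is transitive.
Transitive: yes — every two-step R-path is closed by a direct edge.

Yes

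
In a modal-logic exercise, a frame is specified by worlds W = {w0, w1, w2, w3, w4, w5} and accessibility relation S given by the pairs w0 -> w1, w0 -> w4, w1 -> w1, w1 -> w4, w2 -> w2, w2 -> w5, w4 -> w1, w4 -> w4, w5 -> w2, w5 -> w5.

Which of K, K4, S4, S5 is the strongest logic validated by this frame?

Transitive (axiom 4): yes — every two-step S-path is closed by a direct edge.
Reflexive (axiom T): no — w0 is not related to itself.
Euclidean (axiom 5): yes — any two successors of a common world are S-related.
So F validates K, K4; S4 would additionally require S to be reflexive. The strongest is K4.

K4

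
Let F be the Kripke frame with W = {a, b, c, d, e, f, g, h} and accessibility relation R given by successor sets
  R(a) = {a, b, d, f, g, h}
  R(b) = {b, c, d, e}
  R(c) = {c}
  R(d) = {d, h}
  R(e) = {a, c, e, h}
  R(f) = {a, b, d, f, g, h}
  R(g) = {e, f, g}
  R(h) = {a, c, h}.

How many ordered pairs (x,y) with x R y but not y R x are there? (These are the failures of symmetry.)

Enumerating: (a,b), (a,d), (a,g), (b,c), (b,d), (b,e), (d,h), (e,a), (e,c), (e,h), (f,b), (f,d), (f,h), (g,e), (h,c).

15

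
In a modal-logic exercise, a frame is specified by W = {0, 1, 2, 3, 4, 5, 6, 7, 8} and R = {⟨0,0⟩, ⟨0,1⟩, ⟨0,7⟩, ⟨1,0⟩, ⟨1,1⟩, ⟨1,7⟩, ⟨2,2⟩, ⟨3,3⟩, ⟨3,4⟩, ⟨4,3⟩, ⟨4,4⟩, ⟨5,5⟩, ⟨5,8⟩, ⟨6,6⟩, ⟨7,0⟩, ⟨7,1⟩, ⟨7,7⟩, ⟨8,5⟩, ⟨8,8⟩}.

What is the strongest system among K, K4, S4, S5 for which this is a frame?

Transitive (axiom 4): yes — every two-step R-path is closed by a direct edge.
Reflexive (axiom T): yes — every world is R-related to itself.
Euclidean (axiom 5): yes — any two successors of a common world are R-related.
So F validates K, K4, S4, S5. The strongest is S5.

S5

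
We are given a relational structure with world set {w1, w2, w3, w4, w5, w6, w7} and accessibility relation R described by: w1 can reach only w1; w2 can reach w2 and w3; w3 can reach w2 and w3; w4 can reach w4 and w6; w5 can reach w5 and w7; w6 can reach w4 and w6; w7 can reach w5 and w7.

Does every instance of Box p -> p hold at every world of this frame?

Yes

The schema T characterises exactly the reflexive frames.
Reflexive: yes — every world is R-related to itself.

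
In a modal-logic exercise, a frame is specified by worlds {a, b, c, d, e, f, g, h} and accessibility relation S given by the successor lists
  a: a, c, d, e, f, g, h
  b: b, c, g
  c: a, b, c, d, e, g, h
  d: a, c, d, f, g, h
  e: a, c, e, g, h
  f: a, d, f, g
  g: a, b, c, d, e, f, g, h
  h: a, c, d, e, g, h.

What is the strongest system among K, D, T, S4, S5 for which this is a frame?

T

Serial (axiom D): yes — every world has a successor (e.g. a S a).
Reflexive (axiom T): yes — every world is S-related to itself.
Transitive (axiom 4): no — a S c and c S b, but not a S b.
Euclidean (axiom 5): no — a S c and a S f, but not c S f.
So F validates K, D, T; S4 would additionally require S to be transitive. The strongest is T.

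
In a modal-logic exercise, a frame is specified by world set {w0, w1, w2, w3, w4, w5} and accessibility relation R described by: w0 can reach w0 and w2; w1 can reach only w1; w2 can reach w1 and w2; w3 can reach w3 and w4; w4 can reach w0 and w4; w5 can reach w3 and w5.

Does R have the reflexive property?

Reflexive: yes — every world is R-related to itself.

Yes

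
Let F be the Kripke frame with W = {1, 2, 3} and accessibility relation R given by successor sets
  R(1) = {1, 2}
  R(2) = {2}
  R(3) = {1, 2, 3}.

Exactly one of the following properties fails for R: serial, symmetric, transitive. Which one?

Serial: yes — every world has a successor (e.g. 1 R 1).
Symmetric: no — 1 R 2 but not 2 R 1.
Transitive: yes — every two-step R-path is closed by a direct edge.
Only symmetric fails.

symmetric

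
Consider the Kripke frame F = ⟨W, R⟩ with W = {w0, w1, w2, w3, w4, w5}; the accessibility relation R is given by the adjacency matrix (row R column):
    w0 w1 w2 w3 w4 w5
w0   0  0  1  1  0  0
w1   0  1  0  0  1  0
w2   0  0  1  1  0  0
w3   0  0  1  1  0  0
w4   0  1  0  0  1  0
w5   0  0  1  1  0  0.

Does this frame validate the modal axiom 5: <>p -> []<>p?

Yes

By correspondence theory, 5 is valid on a frame iff R is Euclidean.
Euclidean: yes — any two successors of a common world are R-related.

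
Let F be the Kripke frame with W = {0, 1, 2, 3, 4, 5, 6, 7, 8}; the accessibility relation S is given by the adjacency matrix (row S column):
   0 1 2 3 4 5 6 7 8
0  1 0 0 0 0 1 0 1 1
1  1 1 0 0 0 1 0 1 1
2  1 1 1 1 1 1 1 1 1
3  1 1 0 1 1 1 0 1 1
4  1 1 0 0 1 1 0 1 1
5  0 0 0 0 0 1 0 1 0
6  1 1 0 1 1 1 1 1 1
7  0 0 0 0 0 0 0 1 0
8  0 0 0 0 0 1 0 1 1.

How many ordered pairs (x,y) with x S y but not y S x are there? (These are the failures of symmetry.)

36

Enumerating: (0,5), (0,7), (0,8), (1,0), (1,5), (1,7), (1,8), (2,0), (2,1), (2,3), (2,4), (2,5), … and 24 more.
Total: 36.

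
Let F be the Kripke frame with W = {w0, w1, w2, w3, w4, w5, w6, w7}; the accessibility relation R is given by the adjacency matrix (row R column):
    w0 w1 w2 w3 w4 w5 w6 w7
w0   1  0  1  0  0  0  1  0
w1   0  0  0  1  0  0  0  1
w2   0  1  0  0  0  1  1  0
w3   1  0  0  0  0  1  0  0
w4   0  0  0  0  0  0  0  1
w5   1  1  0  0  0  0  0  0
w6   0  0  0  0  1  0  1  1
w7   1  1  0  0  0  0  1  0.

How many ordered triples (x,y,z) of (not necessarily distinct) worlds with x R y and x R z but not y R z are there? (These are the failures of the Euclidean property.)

Enumerating: (w0,w2,w0), (w0,w2,w2), (w0,w6,w0), (w0,w6,w2), (w1,w3,w3), (w1,w3,w7), (w1,w7,w3), (w1,w7,w7), (w2,w1,w1), (w2,w1,w5), (w2,w1,w6), (w2,w5,w5), … and 19 more.
Total: 31.

31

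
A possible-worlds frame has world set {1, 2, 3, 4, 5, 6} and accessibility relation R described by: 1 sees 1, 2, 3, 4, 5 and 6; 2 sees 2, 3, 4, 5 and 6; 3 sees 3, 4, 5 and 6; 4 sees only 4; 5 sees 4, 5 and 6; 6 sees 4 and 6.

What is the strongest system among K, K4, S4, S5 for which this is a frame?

Transitive (axiom 4): yes — every two-step R-path is closed by a direct edge.
Reflexive (axiom T): yes — every world is R-related to itself.
Euclidean (axiom 5): no — 1 R 3 and 1 R 2, but not 3 R 2.
So F validates K, K4, S4; S5 would additionally require R to be Euclidean. The strongest is S4.

S4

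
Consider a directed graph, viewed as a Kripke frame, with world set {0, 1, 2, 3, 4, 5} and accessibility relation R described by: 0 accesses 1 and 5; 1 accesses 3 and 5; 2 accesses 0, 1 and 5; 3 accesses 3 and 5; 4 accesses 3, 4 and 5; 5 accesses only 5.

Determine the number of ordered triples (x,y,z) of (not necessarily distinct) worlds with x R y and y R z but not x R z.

2

Enumerating: (0,1,3), (2,1,3).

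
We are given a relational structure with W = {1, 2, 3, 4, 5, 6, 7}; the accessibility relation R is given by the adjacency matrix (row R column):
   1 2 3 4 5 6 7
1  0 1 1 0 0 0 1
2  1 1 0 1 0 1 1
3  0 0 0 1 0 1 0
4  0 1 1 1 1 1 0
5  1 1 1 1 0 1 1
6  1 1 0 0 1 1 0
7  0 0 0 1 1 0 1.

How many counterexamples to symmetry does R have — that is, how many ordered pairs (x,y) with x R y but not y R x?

10

Enumerating: (1,3), (1,7), (2,7), (3,6), (4,6), (5,1), (5,2), (5,3), (6,1), (7,4).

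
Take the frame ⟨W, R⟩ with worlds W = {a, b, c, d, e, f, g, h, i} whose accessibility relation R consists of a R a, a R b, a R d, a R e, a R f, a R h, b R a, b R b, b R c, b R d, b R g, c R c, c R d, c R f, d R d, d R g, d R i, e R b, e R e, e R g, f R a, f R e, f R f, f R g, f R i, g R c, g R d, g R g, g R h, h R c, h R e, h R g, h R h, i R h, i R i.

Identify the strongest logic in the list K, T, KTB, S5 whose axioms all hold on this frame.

T

Reflexive (axiom T): yes — every world is R-related to itself.
Symmetric (axiom B): no — a R d but not d R a.
Euclidean (axiom 5): no — a R b and a R e, but not b R e.
So F validates K, T; KTB would additionally require R to be symmetric. The strongest is T.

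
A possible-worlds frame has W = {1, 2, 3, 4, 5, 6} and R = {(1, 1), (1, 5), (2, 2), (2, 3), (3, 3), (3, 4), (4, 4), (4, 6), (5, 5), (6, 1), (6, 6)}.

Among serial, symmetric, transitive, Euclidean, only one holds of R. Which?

serial

Serial: yes — every world has a successor (e.g. 1 R 1).
Symmetric: no — 1 R 5 but not 5 R 1.
Transitive: no — 2 R 3 and 3 R 4, but not 2 R 4.
Euclidean: no — 1 R 5 and 1 R 1, but not 5 R 1.
Only serial holds.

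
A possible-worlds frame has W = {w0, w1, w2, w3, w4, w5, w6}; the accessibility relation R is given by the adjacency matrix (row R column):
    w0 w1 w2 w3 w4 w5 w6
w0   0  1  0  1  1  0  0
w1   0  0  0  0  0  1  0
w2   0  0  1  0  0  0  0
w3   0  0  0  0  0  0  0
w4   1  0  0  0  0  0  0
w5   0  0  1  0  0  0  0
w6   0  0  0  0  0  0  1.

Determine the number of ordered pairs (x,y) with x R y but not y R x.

4

Enumerating: (w0,w1), (w0,w3), (w1,w5), (w5,w2).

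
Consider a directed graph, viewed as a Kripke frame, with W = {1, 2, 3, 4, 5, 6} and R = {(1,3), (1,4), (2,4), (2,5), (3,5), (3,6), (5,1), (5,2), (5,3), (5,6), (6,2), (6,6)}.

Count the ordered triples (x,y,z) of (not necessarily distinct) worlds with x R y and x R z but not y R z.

24

Enumerating: (1,3,3), (1,3,4), (1,4,3), (1,4,4), (2,4,4), (2,4,5), (2,5,4), (2,5,5), (3,5,5), (3,6,5), (5,1,1), (5,1,2), … and 12 more.
Total: 24.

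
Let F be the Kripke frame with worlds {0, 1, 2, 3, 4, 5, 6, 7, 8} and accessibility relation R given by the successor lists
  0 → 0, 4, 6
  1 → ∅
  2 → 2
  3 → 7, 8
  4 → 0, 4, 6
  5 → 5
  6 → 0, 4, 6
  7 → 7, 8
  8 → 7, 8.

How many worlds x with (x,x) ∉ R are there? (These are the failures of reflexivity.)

2

Enumerating: 1, 3.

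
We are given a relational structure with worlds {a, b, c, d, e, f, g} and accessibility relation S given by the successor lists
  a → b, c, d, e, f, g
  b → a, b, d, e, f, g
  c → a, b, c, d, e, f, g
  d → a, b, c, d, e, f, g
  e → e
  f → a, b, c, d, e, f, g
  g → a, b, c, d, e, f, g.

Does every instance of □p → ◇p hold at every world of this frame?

Yes

The schema D characterises exactly the serial frames.
Serial: yes — every world has a successor (e.g. a S b).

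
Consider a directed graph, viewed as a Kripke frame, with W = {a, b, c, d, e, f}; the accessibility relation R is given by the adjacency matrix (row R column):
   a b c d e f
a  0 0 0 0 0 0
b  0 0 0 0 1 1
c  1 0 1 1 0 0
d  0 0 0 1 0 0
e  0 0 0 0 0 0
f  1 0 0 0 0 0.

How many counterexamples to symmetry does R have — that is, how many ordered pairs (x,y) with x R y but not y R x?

Enumerating: (b,e), (b,f), (c,a), (c,d), (f,a).

5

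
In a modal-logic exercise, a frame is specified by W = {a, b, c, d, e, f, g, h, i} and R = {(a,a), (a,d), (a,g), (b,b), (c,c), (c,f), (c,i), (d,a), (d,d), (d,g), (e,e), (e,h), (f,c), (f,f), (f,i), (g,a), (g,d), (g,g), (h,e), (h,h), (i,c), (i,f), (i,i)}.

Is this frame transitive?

Transitive: yes — every two-step R-path is closed by a direct edge.

Yes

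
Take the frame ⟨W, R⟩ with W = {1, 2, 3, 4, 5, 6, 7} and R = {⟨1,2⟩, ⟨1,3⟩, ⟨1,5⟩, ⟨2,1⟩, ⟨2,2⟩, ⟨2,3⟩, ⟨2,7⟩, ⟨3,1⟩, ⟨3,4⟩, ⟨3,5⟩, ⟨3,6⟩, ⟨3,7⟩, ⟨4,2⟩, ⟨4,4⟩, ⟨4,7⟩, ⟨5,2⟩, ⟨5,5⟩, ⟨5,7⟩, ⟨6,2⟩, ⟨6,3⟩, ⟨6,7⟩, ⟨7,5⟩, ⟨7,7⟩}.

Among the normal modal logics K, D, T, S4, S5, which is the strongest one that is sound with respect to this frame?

Serial (axiom D): yes — every world has a successor (e.g. 1 R 2).
Reflexive (axiom T): no — 1 is not related to itself.
Transitive (axiom 4): no — 1 R 2 and 2 R 7, but not 1 R 7.
Euclidean (axiom 5): no — 1 R 2 and 1 R 5, but not 2 R 5.
So F validates K, D; T would additionally require R to be reflexive. The strongest is D.

D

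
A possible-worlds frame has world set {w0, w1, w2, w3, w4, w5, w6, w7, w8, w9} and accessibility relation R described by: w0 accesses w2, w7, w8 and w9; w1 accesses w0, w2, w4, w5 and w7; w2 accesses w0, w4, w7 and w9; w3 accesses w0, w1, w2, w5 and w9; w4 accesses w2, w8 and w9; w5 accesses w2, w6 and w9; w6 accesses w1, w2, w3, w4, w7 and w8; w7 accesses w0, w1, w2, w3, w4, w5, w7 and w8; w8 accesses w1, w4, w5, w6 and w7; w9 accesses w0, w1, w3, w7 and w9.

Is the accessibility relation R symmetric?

No

Symmetric: no — w0 R w8 but not w8 R w0.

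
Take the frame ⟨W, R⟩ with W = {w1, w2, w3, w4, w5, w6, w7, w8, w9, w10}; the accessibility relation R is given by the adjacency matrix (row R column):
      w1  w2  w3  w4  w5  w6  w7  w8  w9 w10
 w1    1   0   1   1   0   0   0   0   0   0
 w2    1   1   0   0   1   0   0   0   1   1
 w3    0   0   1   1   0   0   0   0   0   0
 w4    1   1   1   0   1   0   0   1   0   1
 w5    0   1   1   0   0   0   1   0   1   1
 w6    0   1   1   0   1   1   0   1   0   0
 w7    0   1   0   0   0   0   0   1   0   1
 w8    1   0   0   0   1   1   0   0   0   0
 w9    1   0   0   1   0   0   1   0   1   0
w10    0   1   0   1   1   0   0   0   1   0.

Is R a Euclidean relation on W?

Euclidean: no — w10 R w2 and w10 R w4, but not w2 R w4.

No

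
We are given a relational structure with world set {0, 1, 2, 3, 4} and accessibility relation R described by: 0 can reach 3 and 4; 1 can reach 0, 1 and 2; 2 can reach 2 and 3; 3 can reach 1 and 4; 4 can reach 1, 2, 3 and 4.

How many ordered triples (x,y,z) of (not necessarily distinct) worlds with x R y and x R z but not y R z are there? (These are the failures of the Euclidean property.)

15

Enumerating: (0,3,3), (1,0,0), (1,0,1), (1,0,2), (1,2,0), (1,2,1), (2,3,2), (2,3,3), (3,1,4), (4,1,3), (4,1,4), (4,2,1), (4,2,4), (4,3,2), (4,3,3).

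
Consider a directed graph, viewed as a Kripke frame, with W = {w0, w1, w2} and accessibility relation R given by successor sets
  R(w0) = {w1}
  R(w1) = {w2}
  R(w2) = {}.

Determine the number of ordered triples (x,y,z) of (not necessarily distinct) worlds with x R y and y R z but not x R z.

Enumerating: (w0,w1,w2).

1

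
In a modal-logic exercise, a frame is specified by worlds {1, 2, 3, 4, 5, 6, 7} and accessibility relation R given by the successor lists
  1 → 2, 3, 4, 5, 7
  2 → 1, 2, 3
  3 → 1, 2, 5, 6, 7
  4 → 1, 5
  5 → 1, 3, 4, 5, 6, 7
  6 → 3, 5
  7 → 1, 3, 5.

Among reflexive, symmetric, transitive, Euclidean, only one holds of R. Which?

symmetric

Reflexive: no — 1 is not related to itself.
Symmetric: yes — every pair in R has its reverse in R.
Transitive: no — 1 R 3 and 3 R 6, but not 1 R 6.
Euclidean: no — 1 R 2 and 1 R 4, but not 2 R 4.
Only symmetric holds.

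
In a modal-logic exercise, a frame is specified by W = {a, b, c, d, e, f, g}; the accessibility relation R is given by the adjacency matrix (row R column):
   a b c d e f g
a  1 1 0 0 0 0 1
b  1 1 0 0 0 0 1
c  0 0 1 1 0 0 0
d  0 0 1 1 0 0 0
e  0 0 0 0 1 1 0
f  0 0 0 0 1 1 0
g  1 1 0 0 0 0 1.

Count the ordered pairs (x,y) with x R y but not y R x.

0

R is symmetric; there are no such tuples.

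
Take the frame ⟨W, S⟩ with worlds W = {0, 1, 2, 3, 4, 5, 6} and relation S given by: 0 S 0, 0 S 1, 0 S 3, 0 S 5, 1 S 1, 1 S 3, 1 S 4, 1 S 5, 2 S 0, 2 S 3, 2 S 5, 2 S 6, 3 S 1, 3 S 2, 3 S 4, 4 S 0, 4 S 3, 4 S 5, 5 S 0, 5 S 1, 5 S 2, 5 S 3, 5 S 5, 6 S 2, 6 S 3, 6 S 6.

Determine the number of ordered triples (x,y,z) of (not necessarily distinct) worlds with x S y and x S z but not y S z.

38

Enumerating: (0,1,0), (0,3,0), (0,3,3), (0,3,5), (1,3,3), (1,3,5), (1,4,1), (1,4,4), (1,5,4), (2,0,6), (2,3,0), (2,3,3), … and 26 more.
Total: 38.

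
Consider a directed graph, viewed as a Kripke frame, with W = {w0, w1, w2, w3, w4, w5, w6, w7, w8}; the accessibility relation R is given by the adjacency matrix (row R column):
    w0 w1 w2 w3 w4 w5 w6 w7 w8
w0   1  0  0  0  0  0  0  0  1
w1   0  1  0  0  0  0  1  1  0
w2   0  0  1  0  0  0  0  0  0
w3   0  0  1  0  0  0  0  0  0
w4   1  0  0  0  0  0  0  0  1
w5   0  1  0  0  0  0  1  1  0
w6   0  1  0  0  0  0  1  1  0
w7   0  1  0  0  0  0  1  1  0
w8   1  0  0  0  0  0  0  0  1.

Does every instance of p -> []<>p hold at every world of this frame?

No

By correspondence theory, B is valid on a frame iff R is symmetric.
Symmetric: no — w3 R w2 but not w2 R w3.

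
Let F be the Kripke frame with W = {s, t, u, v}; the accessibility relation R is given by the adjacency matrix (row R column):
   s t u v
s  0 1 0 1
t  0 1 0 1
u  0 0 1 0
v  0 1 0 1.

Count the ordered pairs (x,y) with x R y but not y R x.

Enumerating: (s,t), (s,v).

2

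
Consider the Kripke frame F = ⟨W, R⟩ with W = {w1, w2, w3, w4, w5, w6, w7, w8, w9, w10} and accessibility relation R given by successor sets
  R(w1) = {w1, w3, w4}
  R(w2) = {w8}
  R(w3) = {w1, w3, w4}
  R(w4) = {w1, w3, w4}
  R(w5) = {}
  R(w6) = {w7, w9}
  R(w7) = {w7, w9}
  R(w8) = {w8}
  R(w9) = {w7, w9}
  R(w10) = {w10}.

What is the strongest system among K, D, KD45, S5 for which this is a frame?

K

Serial (axiom D): no — w5 has no R-successor.
Euclidean (axiom 5): yes — any two successors of a common world are R-related.
Transitive (axiom 4): yes — every two-step R-path is closed by a direct edge.
Reflexive (axiom T): no — w2 is not related to itself.
So F validates K; D would additionally require R to be serial. The strongest is K.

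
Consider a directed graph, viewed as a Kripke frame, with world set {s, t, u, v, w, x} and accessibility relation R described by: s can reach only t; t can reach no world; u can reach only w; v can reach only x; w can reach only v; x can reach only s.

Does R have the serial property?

No

Serial: no — t has no R-successor.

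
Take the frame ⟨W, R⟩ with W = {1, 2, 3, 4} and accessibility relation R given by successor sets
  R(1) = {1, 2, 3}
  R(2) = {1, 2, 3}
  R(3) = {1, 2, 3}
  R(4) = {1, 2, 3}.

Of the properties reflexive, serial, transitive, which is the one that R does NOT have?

reflexive

Reflexive: no — 4 is not related to itself.
Serial: yes — every world has a successor (e.g. 1 R 1).
Transitive: yes — every two-step R-path is closed by a direct edge.
Only reflexive fails.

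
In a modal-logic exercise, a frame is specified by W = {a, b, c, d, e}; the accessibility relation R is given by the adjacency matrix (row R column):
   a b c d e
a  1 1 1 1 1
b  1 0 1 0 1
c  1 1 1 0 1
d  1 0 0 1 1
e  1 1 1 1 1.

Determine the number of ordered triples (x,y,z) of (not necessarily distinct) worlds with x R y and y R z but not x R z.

Enumerating: (b,a,b), (b,a,d), (b,c,b), (b,e,b), (b,e,d), (c,a,d), (c,e,d), (d,a,b), (d,a,c), (d,e,b), (d,e,c).

11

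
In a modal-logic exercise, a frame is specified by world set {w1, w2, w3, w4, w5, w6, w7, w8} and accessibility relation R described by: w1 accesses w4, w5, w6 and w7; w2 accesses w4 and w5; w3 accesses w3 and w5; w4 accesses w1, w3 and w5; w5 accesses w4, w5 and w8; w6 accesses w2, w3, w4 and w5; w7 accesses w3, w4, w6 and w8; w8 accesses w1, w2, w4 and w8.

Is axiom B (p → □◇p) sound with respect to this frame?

No

Axiom B corresponds to the accessibility relation being symmetric.
Symmetric: no — w1 R w5 but not w5 R w1.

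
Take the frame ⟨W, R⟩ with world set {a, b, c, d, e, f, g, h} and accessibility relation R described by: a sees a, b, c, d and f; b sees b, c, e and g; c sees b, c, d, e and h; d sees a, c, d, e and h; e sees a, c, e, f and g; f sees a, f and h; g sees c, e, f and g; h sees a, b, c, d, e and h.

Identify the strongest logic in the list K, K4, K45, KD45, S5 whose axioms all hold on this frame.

K

Transitive (axiom 4): no — a R b and b R e, but not a R e.
Euclidean (axiom 5): no — a R b and a R d, but not b R d.
Serial (axiom D): yes — every world has a successor (e.g. a R a).
Reflexive (axiom T): yes — every world is R-related to itself.
So F validates K; K4 would additionally require R to be transitive. The strongest is K.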